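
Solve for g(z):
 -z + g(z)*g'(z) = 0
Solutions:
 g(z) = -sqrt(C1 + z^2)
 g(z) = sqrt(C1 + z^2)


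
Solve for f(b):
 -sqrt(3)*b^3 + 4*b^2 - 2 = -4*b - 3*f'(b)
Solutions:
 f(b) = C1 + sqrt(3)*b^4/12 - 4*b^3/9 - 2*b^2/3 + 2*b/3


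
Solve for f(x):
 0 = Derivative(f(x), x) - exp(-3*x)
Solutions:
 f(x) = C1 - exp(-3*x)/3


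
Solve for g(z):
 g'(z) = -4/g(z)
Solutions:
 g(z) = -sqrt(C1 - 8*z)
 g(z) = sqrt(C1 - 8*z)


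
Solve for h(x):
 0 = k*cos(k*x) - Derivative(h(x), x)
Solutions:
 h(x) = C1 + sin(k*x)


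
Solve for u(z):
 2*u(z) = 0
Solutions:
 u(z) = 0


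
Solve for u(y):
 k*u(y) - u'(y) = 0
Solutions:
 u(y) = C1*exp(k*y)


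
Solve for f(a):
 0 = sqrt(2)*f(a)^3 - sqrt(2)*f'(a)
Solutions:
 f(a) = -sqrt(2)*sqrt(-1/(C1 + a))/2
 f(a) = sqrt(2)*sqrt(-1/(C1 + a))/2


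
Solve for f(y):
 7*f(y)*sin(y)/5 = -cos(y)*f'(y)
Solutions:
 f(y) = C1*cos(y)^(7/5)


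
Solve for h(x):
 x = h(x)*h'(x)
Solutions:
 h(x) = -sqrt(C1 + x^2)
 h(x) = sqrt(C1 + x^2)


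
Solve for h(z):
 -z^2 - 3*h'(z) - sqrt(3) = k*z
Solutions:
 h(z) = C1 - k*z^2/6 - z^3/9 - sqrt(3)*z/3


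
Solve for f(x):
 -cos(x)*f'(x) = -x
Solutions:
 f(x) = C1 + Integral(x/cos(x), x)


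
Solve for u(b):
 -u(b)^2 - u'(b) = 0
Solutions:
 u(b) = 1/(C1 + b)


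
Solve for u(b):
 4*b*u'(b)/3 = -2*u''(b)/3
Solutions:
 u(b) = C1 + C2*erf(b)


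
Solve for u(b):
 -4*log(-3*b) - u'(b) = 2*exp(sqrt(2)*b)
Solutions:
 u(b) = C1 - 4*b*log(-b) + 4*b*(1 - log(3)) - sqrt(2)*exp(sqrt(2)*b)


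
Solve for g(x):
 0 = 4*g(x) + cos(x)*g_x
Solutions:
 g(x) = C1*(sin(x)^2 - 2*sin(x) + 1)/(sin(x)^2 + 2*sin(x) + 1)


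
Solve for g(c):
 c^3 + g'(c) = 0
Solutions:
 g(c) = C1 - c^4/4


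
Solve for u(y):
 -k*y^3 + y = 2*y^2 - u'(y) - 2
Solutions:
 u(y) = C1 + k*y^4/4 + 2*y^3/3 - y^2/2 - 2*y


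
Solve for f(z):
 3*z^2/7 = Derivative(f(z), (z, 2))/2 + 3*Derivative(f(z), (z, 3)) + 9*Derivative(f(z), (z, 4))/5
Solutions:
 f(z) = C1 + C2*z + C3*exp(z*(-5 + sqrt(15))/6) + C4*exp(-z*(sqrt(15) + 5)/6) + z^4/14 - 12*z^3/7 + 972*z^2/35


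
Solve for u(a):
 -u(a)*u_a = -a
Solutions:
 u(a) = -sqrt(C1 + a^2)
 u(a) = sqrt(C1 + a^2)


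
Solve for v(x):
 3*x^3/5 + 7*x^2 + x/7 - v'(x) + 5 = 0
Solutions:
 v(x) = C1 + 3*x^4/20 + 7*x^3/3 + x^2/14 + 5*x


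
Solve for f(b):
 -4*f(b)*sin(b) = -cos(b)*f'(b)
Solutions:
 f(b) = C1/cos(b)^4


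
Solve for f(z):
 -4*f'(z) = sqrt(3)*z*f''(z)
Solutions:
 f(z) = C1 + C2*z^(1 - 4*sqrt(3)/3)


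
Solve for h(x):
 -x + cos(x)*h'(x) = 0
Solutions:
 h(x) = C1 + Integral(x/cos(x), x)


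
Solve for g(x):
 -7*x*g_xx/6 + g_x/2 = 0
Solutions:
 g(x) = C1 + C2*x^(10/7)


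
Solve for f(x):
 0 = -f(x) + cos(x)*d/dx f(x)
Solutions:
 f(x) = C1*sqrt(sin(x) + 1)/sqrt(sin(x) - 1)


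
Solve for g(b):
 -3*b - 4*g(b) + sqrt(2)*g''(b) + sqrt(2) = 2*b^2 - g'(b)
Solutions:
 g(b) = C1*exp(sqrt(2)*b*(-1 + sqrt(1 + 16*sqrt(2)))/4) + C2*exp(-sqrt(2)*b*(1 + sqrt(1 + 16*sqrt(2)))/4) - b^2/2 - b - 1/4


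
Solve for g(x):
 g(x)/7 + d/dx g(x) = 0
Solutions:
 g(x) = C1*exp(-x/7)


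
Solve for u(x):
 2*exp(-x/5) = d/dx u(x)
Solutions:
 u(x) = C1 - 10*exp(-x/5)


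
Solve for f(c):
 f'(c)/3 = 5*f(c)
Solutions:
 f(c) = C1*exp(15*c)


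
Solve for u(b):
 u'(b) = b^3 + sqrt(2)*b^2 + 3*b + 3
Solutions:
 u(b) = C1 + b^4/4 + sqrt(2)*b^3/3 + 3*b^2/2 + 3*b


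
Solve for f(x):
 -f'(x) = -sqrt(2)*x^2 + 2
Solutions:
 f(x) = C1 + sqrt(2)*x^3/3 - 2*x


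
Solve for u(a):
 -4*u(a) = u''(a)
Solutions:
 u(a) = C1*sin(2*a) + C2*cos(2*a)


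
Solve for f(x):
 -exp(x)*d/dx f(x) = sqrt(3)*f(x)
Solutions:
 f(x) = C1*exp(sqrt(3)*exp(-x))


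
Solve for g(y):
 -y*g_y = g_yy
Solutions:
 g(y) = C1 + C2*erf(sqrt(2)*y/2)


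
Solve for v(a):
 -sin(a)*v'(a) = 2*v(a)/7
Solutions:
 v(a) = C1*(cos(a) + 1)^(1/7)/(cos(a) - 1)^(1/7)


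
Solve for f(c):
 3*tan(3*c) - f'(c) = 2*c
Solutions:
 f(c) = C1 - c^2 - log(cos(3*c))


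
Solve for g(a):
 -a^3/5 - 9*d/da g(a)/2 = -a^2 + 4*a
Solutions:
 g(a) = C1 - a^4/90 + 2*a^3/27 - 4*a^2/9


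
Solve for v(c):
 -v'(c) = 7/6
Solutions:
 v(c) = C1 - 7*c/6


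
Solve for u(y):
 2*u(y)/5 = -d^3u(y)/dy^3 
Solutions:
 u(y) = C3*exp(-2^(1/3)*5^(2/3)*y/5) + (C1*sin(2^(1/3)*sqrt(3)*5^(2/3)*y/10) + C2*cos(2^(1/3)*sqrt(3)*5^(2/3)*y/10))*exp(2^(1/3)*5^(2/3)*y/10)


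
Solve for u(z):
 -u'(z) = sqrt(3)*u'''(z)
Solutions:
 u(z) = C1 + C2*sin(3^(3/4)*z/3) + C3*cos(3^(3/4)*z/3)


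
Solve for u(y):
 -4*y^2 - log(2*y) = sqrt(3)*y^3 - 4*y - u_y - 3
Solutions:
 u(y) = C1 + sqrt(3)*y^4/4 + 4*y^3/3 - 2*y^2 + y*log(y) - 4*y + y*log(2)


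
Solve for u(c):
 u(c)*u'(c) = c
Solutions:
 u(c) = -sqrt(C1 + c^2)
 u(c) = sqrt(C1 + c^2)


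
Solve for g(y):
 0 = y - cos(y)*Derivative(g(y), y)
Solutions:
 g(y) = C1 + Integral(y/cos(y), y)


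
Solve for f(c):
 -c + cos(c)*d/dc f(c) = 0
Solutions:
 f(c) = C1 + Integral(c/cos(c), c)


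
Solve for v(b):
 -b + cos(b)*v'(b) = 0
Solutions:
 v(b) = C1 + Integral(b/cos(b), b)


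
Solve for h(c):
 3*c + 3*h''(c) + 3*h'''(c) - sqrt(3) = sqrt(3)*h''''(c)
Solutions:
 h(c) = C1 + C2*c + C3*exp(c*(sqrt(3) + sqrt(3 + 4*sqrt(3)))/2) + C4*exp(c*(-sqrt(3 + 4*sqrt(3)) + sqrt(3))/2) - c^3/6 + c^2*(sqrt(3) + 3)/6


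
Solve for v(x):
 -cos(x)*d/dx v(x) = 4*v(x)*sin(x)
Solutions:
 v(x) = C1*cos(x)^4


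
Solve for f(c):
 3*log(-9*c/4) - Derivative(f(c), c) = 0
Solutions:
 f(c) = C1 + 3*c*log(-c) + 3*c*(-2*log(2) - 1 + 2*log(3))


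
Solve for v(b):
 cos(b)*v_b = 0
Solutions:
 v(b) = C1


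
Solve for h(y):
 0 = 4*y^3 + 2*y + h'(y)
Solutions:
 h(y) = C1 - y^4 - y^2


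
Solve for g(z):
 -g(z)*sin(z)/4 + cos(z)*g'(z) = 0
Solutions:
 g(z) = C1/cos(z)^(1/4)


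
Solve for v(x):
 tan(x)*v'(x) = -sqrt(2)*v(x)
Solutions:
 v(x) = C1/sin(x)^(sqrt(2))


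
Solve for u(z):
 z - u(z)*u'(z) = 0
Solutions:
 u(z) = -sqrt(C1 + z^2)
 u(z) = sqrt(C1 + z^2)


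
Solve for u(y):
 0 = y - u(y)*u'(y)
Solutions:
 u(y) = -sqrt(C1 + y^2)
 u(y) = sqrt(C1 + y^2)


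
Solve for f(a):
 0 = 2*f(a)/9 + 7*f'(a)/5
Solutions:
 f(a) = C1*exp(-10*a/63)


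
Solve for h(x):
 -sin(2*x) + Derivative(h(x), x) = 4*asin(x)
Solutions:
 h(x) = C1 + 4*x*asin(x) + 4*sqrt(1 - x^2) - cos(2*x)/2


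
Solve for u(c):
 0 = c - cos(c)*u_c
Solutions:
 u(c) = C1 + Integral(c/cos(c), c)


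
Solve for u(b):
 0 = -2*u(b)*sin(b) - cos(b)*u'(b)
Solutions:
 u(b) = C1*cos(b)^2


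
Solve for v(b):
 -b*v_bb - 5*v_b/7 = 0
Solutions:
 v(b) = C1 + C2*b^(2/7)


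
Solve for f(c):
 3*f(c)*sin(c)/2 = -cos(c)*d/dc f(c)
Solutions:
 f(c) = C1*cos(c)^(3/2)


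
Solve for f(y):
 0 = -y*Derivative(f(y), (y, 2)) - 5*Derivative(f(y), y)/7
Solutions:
 f(y) = C1 + C2*y^(2/7)


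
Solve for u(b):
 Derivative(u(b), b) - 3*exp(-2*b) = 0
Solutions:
 u(b) = C1 - 3*exp(-2*b)/2


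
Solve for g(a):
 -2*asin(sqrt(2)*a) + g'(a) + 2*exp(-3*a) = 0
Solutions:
 g(a) = C1 + 2*a*asin(sqrt(2)*a) + sqrt(2)*sqrt(1 - 2*a^2) + 2*exp(-3*a)/3


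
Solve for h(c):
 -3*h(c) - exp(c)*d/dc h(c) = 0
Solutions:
 h(c) = C1*exp(3*exp(-c))


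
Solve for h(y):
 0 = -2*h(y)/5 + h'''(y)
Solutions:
 h(y) = C3*exp(2^(1/3)*5^(2/3)*y/5) + (C1*sin(2^(1/3)*sqrt(3)*5^(2/3)*y/10) + C2*cos(2^(1/3)*sqrt(3)*5^(2/3)*y/10))*exp(-2^(1/3)*5^(2/3)*y/10)


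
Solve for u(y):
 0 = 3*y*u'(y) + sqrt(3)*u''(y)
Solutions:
 u(y) = C1 + C2*erf(sqrt(2)*3^(1/4)*y/2)


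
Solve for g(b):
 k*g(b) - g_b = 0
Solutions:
 g(b) = C1*exp(b*k)


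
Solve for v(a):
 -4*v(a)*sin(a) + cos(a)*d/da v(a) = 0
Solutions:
 v(a) = C1/cos(a)^4


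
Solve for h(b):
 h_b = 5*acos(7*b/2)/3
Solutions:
 h(b) = C1 + 5*b*acos(7*b/2)/3 - 5*sqrt(4 - 49*b^2)/21


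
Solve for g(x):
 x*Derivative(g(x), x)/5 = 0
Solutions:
 g(x) = C1


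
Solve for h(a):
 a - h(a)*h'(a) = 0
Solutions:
 h(a) = -sqrt(C1 + a^2)
 h(a) = sqrt(C1 + a^2)


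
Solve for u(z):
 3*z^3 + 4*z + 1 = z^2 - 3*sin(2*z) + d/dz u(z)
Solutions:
 u(z) = C1 + 3*z^4/4 - z^3/3 + 2*z^2 + z - 3*cos(2*z)/2


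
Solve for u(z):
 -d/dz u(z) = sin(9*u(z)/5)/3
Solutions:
 z/3 + 5*log(cos(9*u(z)/5) - 1)/18 - 5*log(cos(9*u(z)/5) + 1)/18 = C1


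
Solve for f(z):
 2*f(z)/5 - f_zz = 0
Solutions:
 f(z) = C1*exp(-sqrt(10)*z/5) + C2*exp(sqrt(10)*z/5)


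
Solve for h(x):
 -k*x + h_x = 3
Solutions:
 h(x) = C1 + k*x^2/2 + 3*x


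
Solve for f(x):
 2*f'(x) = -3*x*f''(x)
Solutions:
 f(x) = C1 + C2*x^(1/3)


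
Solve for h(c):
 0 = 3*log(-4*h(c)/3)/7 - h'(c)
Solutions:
 -7*Integral(1/(log(-_y) - log(3) + 2*log(2)), (_y, h(c)))/3 = C1 - c


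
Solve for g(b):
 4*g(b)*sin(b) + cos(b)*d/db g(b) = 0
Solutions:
 g(b) = C1*cos(b)^4


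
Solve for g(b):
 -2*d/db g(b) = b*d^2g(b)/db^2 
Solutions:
 g(b) = C1 + C2/b


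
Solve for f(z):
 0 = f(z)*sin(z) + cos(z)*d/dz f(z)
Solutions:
 f(z) = C1*cos(z)


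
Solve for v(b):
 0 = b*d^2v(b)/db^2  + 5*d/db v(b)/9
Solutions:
 v(b) = C1 + C2*b^(4/9)


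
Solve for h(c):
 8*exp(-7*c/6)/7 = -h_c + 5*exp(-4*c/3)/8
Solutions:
 h(c) = C1 - 15*exp(-4*c/3)/32 + 48*exp(-7*c/6)/49


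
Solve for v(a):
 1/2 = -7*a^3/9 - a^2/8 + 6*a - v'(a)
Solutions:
 v(a) = C1 - 7*a^4/36 - a^3/24 + 3*a^2 - a/2


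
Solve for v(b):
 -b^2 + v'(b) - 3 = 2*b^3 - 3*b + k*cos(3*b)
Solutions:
 v(b) = C1 + b^4/2 + b^3/3 - 3*b^2/2 + 3*b + k*sin(3*b)/3


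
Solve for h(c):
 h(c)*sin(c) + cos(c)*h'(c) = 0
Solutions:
 h(c) = C1*cos(c)


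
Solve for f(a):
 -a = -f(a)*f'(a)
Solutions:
 f(a) = -sqrt(C1 + a^2)
 f(a) = sqrt(C1 + a^2)


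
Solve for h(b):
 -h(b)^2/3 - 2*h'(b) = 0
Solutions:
 h(b) = 6/(C1 + b)


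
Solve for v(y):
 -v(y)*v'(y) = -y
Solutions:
 v(y) = -sqrt(C1 + y^2)
 v(y) = sqrt(C1 + y^2)


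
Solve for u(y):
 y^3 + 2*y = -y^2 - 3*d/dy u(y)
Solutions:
 u(y) = C1 - y^4/12 - y^3/9 - y^2/3


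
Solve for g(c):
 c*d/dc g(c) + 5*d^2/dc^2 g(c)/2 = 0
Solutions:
 g(c) = C1 + C2*erf(sqrt(5)*c/5)


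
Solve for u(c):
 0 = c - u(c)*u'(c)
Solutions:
 u(c) = -sqrt(C1 + c^2)
 u(c) = sqrt(C1 + c^2)


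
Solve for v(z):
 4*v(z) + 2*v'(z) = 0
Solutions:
 v(z) = C1*exp(-2*z)


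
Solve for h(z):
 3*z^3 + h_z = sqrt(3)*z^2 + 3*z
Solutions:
 h(z) = C1 - 3*z^4/4 + sqrt(3)*z^3/3 + 3*z^2/2


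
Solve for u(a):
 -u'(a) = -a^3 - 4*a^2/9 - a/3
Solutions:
 u(a) = C1 + a^4/4 + 4*a^3/27 + a^2/6


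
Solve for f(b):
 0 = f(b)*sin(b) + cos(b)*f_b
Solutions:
 f(b) = C1*cos(b)


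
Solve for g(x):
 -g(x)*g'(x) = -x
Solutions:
 g(x) = -sqrt(C1 + x^2)
 g(x) = sqrt(C1 + x^2)


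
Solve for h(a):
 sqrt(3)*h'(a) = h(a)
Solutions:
 h(a) = C1*exp(sqrt(3)*a/3)


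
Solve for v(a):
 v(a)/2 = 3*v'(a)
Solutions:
 v(a) = C1*exp(a/6)


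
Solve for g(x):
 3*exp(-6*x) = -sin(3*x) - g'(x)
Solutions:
 g(x) = C1 + cos(3*x)/3 + exp(-6*x)/2


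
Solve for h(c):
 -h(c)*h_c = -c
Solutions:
 h(c) = -sqrt(C1 + c^2)
 h(c) = sqrt(C1 + c^2)


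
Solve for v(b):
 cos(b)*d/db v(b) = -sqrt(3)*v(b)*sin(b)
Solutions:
 v(b) = C1*cos(b)^(sqrt(3))


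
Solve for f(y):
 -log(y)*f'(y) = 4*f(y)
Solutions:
 f(y) = C1*exp(-4*li(y))


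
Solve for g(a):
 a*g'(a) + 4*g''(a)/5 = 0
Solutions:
 g(a) = C1 + C2*erf(sqrt(10)*a/4)


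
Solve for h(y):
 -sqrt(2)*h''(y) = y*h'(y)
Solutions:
 h(y) = C1 + C2*erf(2^(1/4)*y/2)


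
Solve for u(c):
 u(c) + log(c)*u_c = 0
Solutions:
 u(c) = C1*exp(-li(c))


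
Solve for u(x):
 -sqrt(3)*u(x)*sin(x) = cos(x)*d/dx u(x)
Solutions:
 u(x) = C1*cos(x)^(sqrt(3))


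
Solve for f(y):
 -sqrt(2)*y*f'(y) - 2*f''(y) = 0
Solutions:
 f(y) = C1 + C2*erf(2^(1/4)*y/2)


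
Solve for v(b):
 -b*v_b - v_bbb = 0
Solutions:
 v(b) = C1 + Integral(C2*airyai(-b) + C3*airybi(-b), b)


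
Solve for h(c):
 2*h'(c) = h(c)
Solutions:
 h(c) = C1*exp(c/2)


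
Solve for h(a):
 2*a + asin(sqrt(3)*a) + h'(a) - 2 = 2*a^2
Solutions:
 h(a) = C1 + 2*a^3/3 - a^2 - a*asin(sqrt(3)*a) + 2*a - sqrt(3)*sqrt(1 - 3*a^2)/3


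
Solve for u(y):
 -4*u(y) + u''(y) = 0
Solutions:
 u(y) = C1*exp(-2*y) + C2*exp(2*y)


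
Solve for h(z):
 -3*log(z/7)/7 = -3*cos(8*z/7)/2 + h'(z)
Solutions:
 h(z) = C1 - 3*z*log(z)/7 + 3*z/7 + 3*z*log(7)/7 + 21*sin(8*z/7)/16


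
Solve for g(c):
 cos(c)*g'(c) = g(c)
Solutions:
 g(c) = C1*sqrt(sin(c) + 1)/sqrt(sin(c) - 1)


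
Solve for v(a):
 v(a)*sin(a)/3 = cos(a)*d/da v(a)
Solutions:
 v(a) = C1/cos(a)^(1/3)


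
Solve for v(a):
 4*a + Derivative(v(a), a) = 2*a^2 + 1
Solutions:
 v(a) = C1 + 2*a^3/3 - 2*a^2 + a


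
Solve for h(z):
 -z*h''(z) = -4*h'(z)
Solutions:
 h(z) = C1 + C2*z^5


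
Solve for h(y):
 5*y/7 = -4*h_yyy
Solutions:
 h(y) = C1 + C2*y + C3*y^2 - 5*y^4/672


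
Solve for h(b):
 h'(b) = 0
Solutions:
 h(b) = C1


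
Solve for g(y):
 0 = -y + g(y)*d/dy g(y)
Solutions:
 g(y) = -sqrt(C1 + y^2)
 g(y) = sqrt(C1 + y^2)


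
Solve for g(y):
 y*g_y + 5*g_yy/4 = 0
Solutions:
 g(y) = C1 + C2*erf(sqrt(10)*y/5)


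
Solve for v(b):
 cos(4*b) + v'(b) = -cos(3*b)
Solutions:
 v(b) = C1 - sin(3*b)/3 - sin(4*b)/4


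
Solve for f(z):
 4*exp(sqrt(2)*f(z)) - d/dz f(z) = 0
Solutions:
 f(z) = sqrt(2)*(2*log(-1/(C1 + 4*z)) - log(2))/4


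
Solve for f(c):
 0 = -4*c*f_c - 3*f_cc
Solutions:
 f(c) = C1 + C2*erf(sqrt(6)*c/3)


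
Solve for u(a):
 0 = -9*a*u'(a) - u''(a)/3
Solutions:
 u(a) = C1 + C2*erf(3*sqrt(6)*a/2)


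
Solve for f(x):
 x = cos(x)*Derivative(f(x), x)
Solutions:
 f(x) = C1 + Integral(x/cos(x), x)


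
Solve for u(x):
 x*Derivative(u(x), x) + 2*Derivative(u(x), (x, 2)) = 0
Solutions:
 u(x) = C1 + C2*erf(x/2)


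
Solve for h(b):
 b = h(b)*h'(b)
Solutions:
 h(b) = -sqrt(C1 + b^2)
 h(b) = sqrt(C1 + b^2)


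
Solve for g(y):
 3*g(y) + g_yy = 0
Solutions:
 g(y) = C1*sin(sqrt(3)*y) + C2*cos(sqrt(3)*y)


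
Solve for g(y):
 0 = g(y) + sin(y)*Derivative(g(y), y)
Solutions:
 g(y) = C1*sqrt(cos(y) + 1)/sqrt(cos(y) - 1)


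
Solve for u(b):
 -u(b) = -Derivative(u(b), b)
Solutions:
 u(b) = C1*exp(b)


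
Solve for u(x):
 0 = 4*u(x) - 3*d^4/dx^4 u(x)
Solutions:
 u(x) = C1*exp(-sqrt(2)*3^(3/4)*x/3) + C2*exp(sqrt(2)*3^(3/4)*x/3) + C3*sin(sqrt(2)*3^(3/4)*x/3) + C4*cos(sqrt(2)*3^(3/4)*x/3)


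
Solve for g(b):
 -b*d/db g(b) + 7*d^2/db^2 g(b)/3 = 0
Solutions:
 g(b) = C1 + C2*erfi(sqrt(42)*b/14)


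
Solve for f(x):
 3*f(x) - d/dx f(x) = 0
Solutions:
 f(x) = C1*exp(3*x)


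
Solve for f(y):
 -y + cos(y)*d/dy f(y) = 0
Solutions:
 f(y) = C1 + Integral(y/cos(y), y)


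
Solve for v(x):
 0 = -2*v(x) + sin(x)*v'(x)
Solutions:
 v(x) = C1*(cos(x) - 1)/(cos(x) + 1)


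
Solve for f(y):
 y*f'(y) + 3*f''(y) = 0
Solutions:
 f(y) = C1 + C2*erf(sqrt(6)*y/6)


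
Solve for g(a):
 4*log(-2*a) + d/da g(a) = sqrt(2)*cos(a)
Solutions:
 g(a) = C1 - 4*a*log(-a) - 4*a*log(2) + 4*a + sqrt(2)*sin(a)


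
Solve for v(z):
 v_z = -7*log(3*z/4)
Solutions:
 v(z) = C1 - 7*z*log(z) + z*log(16384/2187) + 7*z


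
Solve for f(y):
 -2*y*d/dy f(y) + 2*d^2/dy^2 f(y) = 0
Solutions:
 f(y) = C1 + C2*erfi(sqrt(2)*y/2)


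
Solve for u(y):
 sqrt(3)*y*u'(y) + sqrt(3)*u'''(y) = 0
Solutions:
 u(y) = C1 + Integral(C2*airyai(-y) + C3*airybi(-y), y)


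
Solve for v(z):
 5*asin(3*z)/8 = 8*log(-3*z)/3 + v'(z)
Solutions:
 v(z) = C1 - 8*z*log(-z)/3 + 5*z*asin(3*z)/8 - 8*z*log(3)/3 + 8*z/3 + 5*sqrt(1 - 9*z^2)/24


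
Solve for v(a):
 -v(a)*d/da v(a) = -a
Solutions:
 v(a) = -sqrt(C1 + a^2)
 v(a) = sqrt(C1 + a^2)


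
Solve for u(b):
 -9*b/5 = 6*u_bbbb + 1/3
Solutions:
 u(b) = C1 + C2*b + C3*b^2 + C4*b^3 - b^5/400 - b^4/432


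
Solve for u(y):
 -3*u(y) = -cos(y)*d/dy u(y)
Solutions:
 u(y) = C1*(sin(y) + 1)^(3/2)/(sin(y) - 1)^(3/2)


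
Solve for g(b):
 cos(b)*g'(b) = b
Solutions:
 g(b) = C1 + Integral(b/cos(b), b)


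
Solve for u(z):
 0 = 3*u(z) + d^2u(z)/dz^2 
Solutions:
 u(z) = C1*sin(sqrt(3)*z) + C2*cos(sqrt(3)*z)


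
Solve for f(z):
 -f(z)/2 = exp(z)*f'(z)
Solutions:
 f(z) = C1*exp(exp(-z)/2)


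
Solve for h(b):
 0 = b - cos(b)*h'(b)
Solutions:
 h(b) = C1 + Integral(b/cos(b), b)


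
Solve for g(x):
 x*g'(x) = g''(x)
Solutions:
 g(x) = C1 + C2*erfi(sqrt(2)*x/2)


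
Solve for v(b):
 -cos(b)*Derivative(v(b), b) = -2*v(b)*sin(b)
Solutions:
 v(b) = C1/cos(b)^2


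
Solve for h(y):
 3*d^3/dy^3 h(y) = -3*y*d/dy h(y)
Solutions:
 h(y) = C1 + Integral(C2*airyai(-y) + C3*airybi(-y), y)


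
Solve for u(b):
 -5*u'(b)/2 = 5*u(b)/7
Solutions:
 u(b) = C1*exp(-2*b/7)


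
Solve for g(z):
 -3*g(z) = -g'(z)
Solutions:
 g(z) = C1*exp(3*z)


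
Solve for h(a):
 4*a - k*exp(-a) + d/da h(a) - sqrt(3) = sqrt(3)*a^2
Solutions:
 h(a) = C1 + sqrt(3)*a^3/3 - 2*a^2 + sqrt(3)*a - k*exp(-a)


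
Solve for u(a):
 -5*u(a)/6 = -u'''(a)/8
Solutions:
 u(a) = C3*exp(20^(1/3)*3^(2/3)*a/3) + (C1*sin(20^(1/3)*3^(1/6)*a/2) + C2*cos(20^(1/3)*3^(1/6)*a/2))*exp(-20^(1/3)*3^(2/3)*a/6)


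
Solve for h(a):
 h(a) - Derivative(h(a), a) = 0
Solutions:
 h(a) = C1*exp(a)


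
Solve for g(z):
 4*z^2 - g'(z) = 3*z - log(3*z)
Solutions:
 g(z) = C1 + 4*z^3/3 - 3*z^2/2 + z*log(z) - z + z*log(3)


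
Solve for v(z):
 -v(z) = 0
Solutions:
 v(z) = 0


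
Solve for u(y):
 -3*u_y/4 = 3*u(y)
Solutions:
 u(y) = C1*exp(-4*y)


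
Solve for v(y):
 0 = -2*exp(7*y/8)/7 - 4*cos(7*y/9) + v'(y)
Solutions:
 v(y) = C1 + 16*exp(7*y/8)/49 + 36*sin(7*y/9)/7


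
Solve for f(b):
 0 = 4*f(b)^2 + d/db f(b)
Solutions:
 f(b) = 1/(C1 + 4*b)


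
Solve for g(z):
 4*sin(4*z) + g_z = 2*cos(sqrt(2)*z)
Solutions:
 g(z) = C1 + sqrt(2)*sin(sqrt(2)*z) + cos(4*z)


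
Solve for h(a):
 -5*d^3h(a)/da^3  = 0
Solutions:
 h(a) = C1 + C2*a + C3*a^2


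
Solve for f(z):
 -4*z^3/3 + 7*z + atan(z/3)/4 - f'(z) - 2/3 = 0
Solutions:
 f(z) = C1 - z^4/3 + 7*z^2/2 + z*atan(z/3)/4 - 2*z/3 - 3*log(z^2 + 9)/8


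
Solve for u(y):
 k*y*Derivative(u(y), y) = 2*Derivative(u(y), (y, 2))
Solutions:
 u(y) = Piecewise((-sqrt(pi)*C1*erf(y*sqrt(-k)/2)/sqrt(-k) - C2, (k > 0) | (k < 0)), (-C1*y - C2, True))


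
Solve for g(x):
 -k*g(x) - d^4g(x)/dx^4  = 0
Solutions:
 g(x) = C1*exp(-x*(-k)^(1/4)) + C2*exp(x*(-k)^(1/4)) + C3*exp(-I*x*(-k)^(1/4)) + C4*exp(I*x*(-k)^(1/4))


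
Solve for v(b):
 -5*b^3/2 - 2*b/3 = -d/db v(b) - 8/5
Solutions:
 v(b) = C1 + 5*b^4/8 + b^2/3 - 8*b/5


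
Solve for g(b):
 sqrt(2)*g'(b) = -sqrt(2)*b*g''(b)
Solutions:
 g(b) = C1 + C2*log(b)


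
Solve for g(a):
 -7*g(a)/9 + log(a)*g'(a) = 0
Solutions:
 g(a) = C1*exp(7*li(a)/9)


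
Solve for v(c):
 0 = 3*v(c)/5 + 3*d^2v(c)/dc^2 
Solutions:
 v(c) = C1*sin(sqrt(5)*c/5) + C2*cos(sqrt(5)*c/5)


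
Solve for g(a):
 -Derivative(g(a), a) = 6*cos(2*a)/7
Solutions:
 g(a) = C1 - 3*sin(2*a)/7


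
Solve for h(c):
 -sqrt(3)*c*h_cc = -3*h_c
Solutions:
 h(c) = C1 + C2*c^(1 + sqrt(3))


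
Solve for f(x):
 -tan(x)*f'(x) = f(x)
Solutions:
 f(x) = C1/sin(x)


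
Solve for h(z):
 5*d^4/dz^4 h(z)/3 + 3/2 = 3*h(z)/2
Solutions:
 h(z) = C1*exp(-10^(3/4)*sqrt(3)*z/10) + C2*exp(10^(3/4)*sqrt(3)*z/10) + C3*sin(10^(3/4)*sqrt(3)*z/10) + C4*cos(10^(3/4)*sqrt(3)*z/10) + 1


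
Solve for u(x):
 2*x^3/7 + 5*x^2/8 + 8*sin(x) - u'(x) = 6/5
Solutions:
 u(x) = C1 + x^4/14 + 5*x^3/24 - 6*x/5 - 8*cos(x)


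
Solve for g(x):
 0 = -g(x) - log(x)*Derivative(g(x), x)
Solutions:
 g(x) = C1*exp(-li(x))


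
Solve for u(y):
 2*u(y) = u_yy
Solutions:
 u(y) = C1*exp(-sqrt(2)*y) + C2*exp(sqrt(2)*y)


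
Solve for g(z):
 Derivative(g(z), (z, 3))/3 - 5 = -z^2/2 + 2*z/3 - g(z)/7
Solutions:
 g(z) = C3*exp(-3^(1/3)*7^(2/3)*z/7) - 7*z^2/2 + 14*z/3 + (C1*sin(3^(5/6)*7^(2/3)*z/14) + C2*cos(3^(5/6)*7^(2/3)*z/14))*exp(3^(1/3)*7^(2/3)*z/14) + 35


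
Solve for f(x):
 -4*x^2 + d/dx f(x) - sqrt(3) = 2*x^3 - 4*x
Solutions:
 f(x) = C1 + x^4/2 + 4*x^3/3 - 2*x^2 + sqrt(3)*x


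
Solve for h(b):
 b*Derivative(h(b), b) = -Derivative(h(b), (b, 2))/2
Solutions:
 h(b) = C1 + C2*erf(b)


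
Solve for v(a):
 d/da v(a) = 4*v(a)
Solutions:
 v(a) = C1*exp(4*a)


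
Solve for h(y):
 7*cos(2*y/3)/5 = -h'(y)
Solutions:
 h(y) = C1 - 21*sin(2*y/3)/10


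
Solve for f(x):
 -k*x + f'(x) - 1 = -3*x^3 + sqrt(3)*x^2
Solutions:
 f(x) = C1 + k*x^2/2 - 3*x^4/4 + sqrt(3)*x^3/3 + x


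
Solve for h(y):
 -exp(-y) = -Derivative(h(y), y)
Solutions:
 h(y) = C1 - exp(-y)


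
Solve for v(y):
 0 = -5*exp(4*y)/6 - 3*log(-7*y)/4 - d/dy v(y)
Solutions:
 v(y) = C1 - 3*y*log(-y)/4 + 3*y*(1 - log(7))/4 - 5*exp(4*y)/24


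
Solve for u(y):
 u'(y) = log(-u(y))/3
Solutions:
 -li(-u(y)) = C1 + y/3


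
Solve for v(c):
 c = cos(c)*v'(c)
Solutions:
 v(c) = C1 + Integral(c/cos(c), c)


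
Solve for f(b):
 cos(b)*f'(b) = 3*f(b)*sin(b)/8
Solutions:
 f(b) = C1/cos(b)^(3/8)


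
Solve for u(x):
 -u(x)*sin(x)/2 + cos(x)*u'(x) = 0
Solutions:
 u(x) = C1/sqrt(cos(x))


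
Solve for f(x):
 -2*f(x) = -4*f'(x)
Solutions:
 f(x) = C1*exp(x/2)


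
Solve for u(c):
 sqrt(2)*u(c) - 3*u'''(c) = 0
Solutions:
 u(c) = C3*exp(2^(1/6)*3^(2/3)*c/3) + (C1*sin(6^(1/6)*c/2) + C2*cos(6^(1/6)*c/2))*exp(-2^(1/6)*3^(2/3)*c/6)


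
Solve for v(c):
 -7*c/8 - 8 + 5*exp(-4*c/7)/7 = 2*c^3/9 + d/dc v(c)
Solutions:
 v(c) = C1 - c^4/18 - 7*c^2/16 - 8*c - 5*exp(-4*c/7)/4


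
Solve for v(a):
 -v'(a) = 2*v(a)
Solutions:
 v(a) = C1*exp(-2*a)


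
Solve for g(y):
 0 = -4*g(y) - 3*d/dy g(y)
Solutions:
 g(y) = C1*exp(-4*y/3)


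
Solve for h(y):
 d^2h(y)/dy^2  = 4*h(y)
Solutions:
 h(y) = C1*exp(-2*y) + C2*exp(2*y)


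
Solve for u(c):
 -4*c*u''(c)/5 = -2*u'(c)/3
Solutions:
 u(c) = C1 + C2*c^(11/6)


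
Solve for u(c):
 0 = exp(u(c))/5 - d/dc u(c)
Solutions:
 u(c) = log(-1/(C1 + c)) + log(5)


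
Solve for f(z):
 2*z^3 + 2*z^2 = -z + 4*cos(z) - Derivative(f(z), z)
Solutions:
 f(z) = C1 - z^4/2 - 2*z^3/3 - z^2/2 + 4*sin(z)


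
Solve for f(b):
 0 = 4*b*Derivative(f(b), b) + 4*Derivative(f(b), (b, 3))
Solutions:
 f(b) = C1 + Integral(C2*airyai(-b) + C3*airybi(-b), b)


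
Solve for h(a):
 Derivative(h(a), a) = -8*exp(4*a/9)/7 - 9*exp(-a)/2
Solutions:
 h(a) = C1 - 18*exp(4*a/9)/7 + 9*exp(-a)/2


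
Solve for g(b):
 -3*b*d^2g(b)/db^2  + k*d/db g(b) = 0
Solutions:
 g(b) = C1 + b^(re(k)/3 + 1)*(C2*sin(log(b)*Abs(im(k))/3) + C3*cos(log(b)*im(k)/3))


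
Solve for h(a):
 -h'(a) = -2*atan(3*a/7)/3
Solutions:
 h(a) = C1 + 2*a*atan(3*a/7)/3 - 7*log(9*a^2 + 49)/9


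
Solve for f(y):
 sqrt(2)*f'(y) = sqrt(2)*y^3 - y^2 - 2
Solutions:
 f(y) = C1 + y^4/4 - sqrt(2)*y^3/6 - sqrt(2)*y


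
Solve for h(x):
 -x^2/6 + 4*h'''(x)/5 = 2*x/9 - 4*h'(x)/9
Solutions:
 h(x) = C1 + C2*sin(sqrt(5)*x/3) + C3*cos(sqrt(5)*x/3) + x^3/8 + x^2/4 - 27*x/20


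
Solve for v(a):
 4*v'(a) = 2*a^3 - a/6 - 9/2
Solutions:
 v(a) = C1 + a^4/8 - a^2/48 - 9*a/8


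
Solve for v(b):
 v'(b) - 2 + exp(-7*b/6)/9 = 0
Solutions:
 v(b) = C1 + 2*b + 2*exp(-7*b/6)/21


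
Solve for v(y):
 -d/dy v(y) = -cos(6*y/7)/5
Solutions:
 v(y) = C1 + 7*sin(6*y/7)/30


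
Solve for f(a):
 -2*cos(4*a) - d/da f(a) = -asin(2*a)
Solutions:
 f(a) = C1 + a*asin(2*a) + sqrt(1 - 4*a^2)/2 - sin(4*a)/2


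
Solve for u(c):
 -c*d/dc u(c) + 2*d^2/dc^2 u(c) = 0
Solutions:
 u(c) = C1 + C2*erfi(c/2)


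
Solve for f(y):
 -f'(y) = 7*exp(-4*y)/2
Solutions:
 f(y) = C1 + 7*exp(-4*y)/8


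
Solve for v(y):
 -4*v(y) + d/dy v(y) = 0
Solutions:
 v(y) = C1*exp(4*y)


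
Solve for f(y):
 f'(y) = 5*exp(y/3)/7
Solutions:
 f(y) = C1 + 15*exp(y/3)/7


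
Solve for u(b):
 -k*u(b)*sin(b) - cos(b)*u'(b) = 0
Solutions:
 u(b) = C1*exp(k*log(cos(b)))


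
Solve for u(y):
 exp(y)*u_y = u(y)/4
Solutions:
 u(y) = C1*exp(-exp(-y)/4)


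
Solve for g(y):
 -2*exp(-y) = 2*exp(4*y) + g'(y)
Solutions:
 g(y) = C1 - exp(4*y)/2 + 2*exp(-y)


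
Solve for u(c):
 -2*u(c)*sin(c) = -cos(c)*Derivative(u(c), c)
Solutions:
 u(c) = C1/cos(c)^2


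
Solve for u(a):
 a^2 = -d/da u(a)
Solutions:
 u(a) = C1 - a^3/3


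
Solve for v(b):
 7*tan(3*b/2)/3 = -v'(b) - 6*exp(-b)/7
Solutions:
 v(b) = C1 - 7*log(tan(3*b/2)^2 + 1)/9 + 6*exp(-b)/7


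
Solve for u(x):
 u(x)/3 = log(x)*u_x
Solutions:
 u(x) = C1*exp(li(x)/3)


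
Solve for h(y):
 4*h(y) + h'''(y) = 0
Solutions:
 h(y) = C3*exp(-2^(2/3)*y) + (C1*sin(2^(2/3)*sqrt(3)*y/2) + C2*cos(2^(2/3)*sqrt(3)*y/2))*exp(2^(2/3)*y/2)


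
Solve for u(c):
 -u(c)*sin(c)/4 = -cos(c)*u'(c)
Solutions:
 u(c) = C1/cos(c)^(1/4)


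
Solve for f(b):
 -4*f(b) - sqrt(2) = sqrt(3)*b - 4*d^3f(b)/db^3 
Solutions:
 f(b) = C3*exp(b) - sqrt(3)*b/4 + (C1*sin(sqrt(3)*b/2) + C2*cos(sqrt(3)*b/2))*exp(-b/2) - sqrt(2)/4


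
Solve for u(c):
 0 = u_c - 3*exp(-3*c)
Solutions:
 u(c) = C1 - exp(-3*c)


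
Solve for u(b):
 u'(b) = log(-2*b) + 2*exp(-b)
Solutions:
 u(b) = C1 + b*log(-b) + b*(-1 + log(2)) - 2*exp(-b)


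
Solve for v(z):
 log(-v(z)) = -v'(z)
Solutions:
 -li(-v(z)) = C1 - z


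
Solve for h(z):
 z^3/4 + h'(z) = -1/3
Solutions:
 h(z) = C1 - z^4/16 - z/3


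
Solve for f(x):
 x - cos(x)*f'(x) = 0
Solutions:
 f(x) = C1 + Integral(x/cos(x), x)


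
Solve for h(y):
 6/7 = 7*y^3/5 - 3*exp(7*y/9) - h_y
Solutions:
 h(y) = C1 + 7*y^4/20 - 6*y/7 - 27*exp(7*y/9)/7


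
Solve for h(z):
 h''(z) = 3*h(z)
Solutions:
 h(z) = C1*exp(-sqrt(3)*z) + C2*exp(sqrt(3)*z)


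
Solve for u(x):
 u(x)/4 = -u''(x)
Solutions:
 u(x) = C1*sin(x/2) + C2*cos(x/2)


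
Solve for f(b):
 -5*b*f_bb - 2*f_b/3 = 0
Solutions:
 f(b) = C1 + C2*b^(13/15)


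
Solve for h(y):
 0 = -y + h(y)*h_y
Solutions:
 h(y) = -sqrt(C1 + y^2)
 h(y) = sqrt(C1 + y^2)


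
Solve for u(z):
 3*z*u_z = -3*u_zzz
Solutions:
 u(z) = C1 + Integral(C2*airyai(-z) + C3*airybi(-z), z)


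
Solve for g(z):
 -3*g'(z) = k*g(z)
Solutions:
 g(z) = C1*exp(-k*z/3)


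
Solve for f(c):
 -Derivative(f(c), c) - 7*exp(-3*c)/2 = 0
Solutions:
 f(c) = C1 + 7*exp(-3*c)/6


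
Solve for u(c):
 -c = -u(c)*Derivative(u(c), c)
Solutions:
 u(c) = -sqrt(C1 + c^2)
 u(c) = sqrt(C1 + c^2)


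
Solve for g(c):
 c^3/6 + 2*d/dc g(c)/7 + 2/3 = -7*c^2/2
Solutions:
 g(c) = C1 - 7*c^4/48 - 49*c^3/12 - 7*c/3


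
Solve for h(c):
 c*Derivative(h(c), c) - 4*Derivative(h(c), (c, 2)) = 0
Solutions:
 h(c) = C1 + C2*erfi(sqrt(2)*c/4)


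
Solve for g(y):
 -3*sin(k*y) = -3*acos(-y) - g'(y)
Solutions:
 g(y) = C1 - 3*y*acos(-y) - 3*sqrt(1 - y^2) + 3*Piecewise((-cos(k*y)/k, Ne(k, 0)), (0, True))


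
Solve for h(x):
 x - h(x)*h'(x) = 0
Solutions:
 h(x) = -sqrt(C1 + x^2)
 h(x) = sqrt(C1 + x^2)


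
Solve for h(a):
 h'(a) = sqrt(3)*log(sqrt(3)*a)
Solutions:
 h(a) = C1 + sqrt(3)*a*log(a) - sqrt(3)*a + sqrt(3)*a*log(3)/2


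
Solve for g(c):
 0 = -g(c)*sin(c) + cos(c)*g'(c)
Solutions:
 g(c) = C1/cos(c)


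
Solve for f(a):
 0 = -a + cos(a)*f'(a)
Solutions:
 f(a) = C1 + Integral(a/cos(a), a)


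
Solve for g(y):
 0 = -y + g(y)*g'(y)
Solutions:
 g(y) = -sqrt(C1 + y^2)
 g(y) = sqrt(C1 + y^2)


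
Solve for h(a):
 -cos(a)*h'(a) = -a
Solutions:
 h(a) = C1 + Integral(a/cos(a), a)


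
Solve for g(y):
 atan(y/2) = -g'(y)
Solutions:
 g(y) = C1 - y*atan(y/2) + log(y^2 + 4)


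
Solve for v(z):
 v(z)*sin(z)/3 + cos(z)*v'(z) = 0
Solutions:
 v(z) = C1*cos(z)^(1/3)


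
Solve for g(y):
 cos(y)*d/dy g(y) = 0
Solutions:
 g(y) = C1


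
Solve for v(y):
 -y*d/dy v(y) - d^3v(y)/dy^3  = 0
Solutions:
 v(y) = C1 + Integral(C2*airyai(-y) + C3*airybi(-y), y)


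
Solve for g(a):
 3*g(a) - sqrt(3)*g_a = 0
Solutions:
 g(a) = C1*exp(sqrt(3)*a)


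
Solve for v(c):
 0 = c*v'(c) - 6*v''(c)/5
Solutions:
 v(c) = C1 + C2*erfi(sqrt(15)*c/6)


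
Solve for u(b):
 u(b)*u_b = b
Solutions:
 u(b) = -sqrt(C1 + b^2)
 u(b) = sqrt(C1 + b^2)


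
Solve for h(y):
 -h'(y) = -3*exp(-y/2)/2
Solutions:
 h(y) = C1 - 3*exp(-y/2)


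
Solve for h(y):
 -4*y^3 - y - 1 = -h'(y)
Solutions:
 h(y) = C1 + y^4 + y^2/2 + y


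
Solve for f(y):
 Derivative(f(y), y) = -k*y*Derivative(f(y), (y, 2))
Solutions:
 f(y) = C1 + y^(((re(k) - 1)*re(k) + im(k)^2)/(re(k)^2 + im(k)^2))*(C2*sin(log(y)*Abs(im(k))/(re(k)^2 + im(k)^2)) + C3*cos(log(y)*im(k)/(re(k)^2 + im(k)^2)))


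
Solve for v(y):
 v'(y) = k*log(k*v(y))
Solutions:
 li(k*v(y))/k = C1 + k*y


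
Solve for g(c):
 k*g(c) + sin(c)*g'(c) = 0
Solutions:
 g(c) = C1*exp(k*(-log(cos(c) - 1) + log(cos(c) + 1))/2)


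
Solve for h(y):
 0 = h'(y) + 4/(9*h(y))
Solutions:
 h(y) = -sqrt(C1 - 8*y)/3
 h(y) = sqrt(C1 - 8*y)/3


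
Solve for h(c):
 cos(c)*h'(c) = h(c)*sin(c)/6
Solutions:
 h(c) = C1/cos(c)^(1/6)


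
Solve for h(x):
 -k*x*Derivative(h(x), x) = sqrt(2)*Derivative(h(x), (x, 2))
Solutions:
 h(x) = Piecewise((-2^(3/4)*sqrt(pi)*C1*erf(2^(1/4)*sqrt(k)*x/2)/(2*sqrt(k)) - C2, (k > 0) | (k < 0)), (-C1*x - C2, True))


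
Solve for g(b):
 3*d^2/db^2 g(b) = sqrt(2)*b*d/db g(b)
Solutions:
 g(b) = C1 + C2*erfi(2^(3/4)*sqrt(3)*b/6)


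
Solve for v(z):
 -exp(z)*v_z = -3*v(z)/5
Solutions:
 v(z) = C1*exp(-3*exp(-z)/5)


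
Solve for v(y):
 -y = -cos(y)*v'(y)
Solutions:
 v(y) = C1 + Integral(y/cos(y), y)


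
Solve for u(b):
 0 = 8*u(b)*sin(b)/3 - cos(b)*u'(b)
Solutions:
 u(b) = C1/cos(b)^(8/3)


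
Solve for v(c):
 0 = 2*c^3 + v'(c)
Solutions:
 v(c) = C1 - c^4/2


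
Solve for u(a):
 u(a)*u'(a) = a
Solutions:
 u(a) = -sqrt(C1 + a^2)
 u(a) = sqrt(C1 + a^2)


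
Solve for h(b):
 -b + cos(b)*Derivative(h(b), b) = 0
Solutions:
 h(b) = C1 + Integral(b/cos(b), b)


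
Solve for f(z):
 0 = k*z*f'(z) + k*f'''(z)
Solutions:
 f(z) = C1 + Integral(C2*airyai(-z) + C3*airybi(-z), z)


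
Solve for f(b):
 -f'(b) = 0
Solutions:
 f(b) = C1


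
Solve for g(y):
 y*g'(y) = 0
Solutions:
 g(y) = C1


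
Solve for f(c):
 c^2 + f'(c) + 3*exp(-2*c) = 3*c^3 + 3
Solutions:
 f(c) = C1 + 3*c^4/4 - c^3/3 + 3*c + 3*exp(-2*c)/2


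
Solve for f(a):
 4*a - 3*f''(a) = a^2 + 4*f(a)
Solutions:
 f(a) = C1*sin(2*sqrt(3)*a/3) + C2*cos(2*sqrt(3)*a/3) - a^2/4 + a + 3/8


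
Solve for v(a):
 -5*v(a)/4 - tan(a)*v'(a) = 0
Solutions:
 v(a) = C1/sin(a)^(5/4)


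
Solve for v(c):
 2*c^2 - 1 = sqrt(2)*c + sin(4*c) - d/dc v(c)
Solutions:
 v(c) = C1 - 2*c^3/3 + sqrt(2)*c^2/2 + c - cos(4*c)/4


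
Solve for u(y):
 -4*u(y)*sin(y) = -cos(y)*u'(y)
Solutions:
 u(y) = C1/cos(y)^4


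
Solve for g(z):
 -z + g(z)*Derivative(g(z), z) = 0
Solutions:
 g(z) = -sqrt(C1 + z^2)
 g(z) = sqrt(C1 + z^2)


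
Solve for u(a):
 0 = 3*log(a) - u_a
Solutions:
 u(a) = C1 + 3*a*log(a) - 3*a


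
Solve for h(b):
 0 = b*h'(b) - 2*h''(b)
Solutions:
 h(b) = C1 + C2*erfi(b/2)


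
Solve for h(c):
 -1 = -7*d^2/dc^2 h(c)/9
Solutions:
 h(c) = C1 + C2*c + 9*c^2/14


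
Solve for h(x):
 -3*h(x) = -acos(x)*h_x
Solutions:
 h(x) = C1*exp(3*Integral(1/acos(x), x))


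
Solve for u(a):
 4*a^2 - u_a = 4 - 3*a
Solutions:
 u(a) = C1 + 4*a^3/3 + 3*a^2/2 - 4*a


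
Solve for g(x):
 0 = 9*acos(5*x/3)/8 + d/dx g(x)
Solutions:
 g(x) = C1 - 9*x*acos(5*x/3)/8 + 9*sqrt(9 - 25*x^2)/40


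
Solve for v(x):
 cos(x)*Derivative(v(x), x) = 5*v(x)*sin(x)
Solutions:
 v(x) = C1/cos(x)^5


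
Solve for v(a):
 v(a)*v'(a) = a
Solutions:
 v(a) = -sqrt(C1 + a^2)
 v(a) = sqrt(C1 + a^2)


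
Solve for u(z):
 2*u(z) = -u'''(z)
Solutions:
 u(z) = C3*exp(-2^(1/3)*z) + (C1*sin(2^(1/3)*sqrt(3)*z/2) + C2*cos(2^(1/3)*sqrt(3)*z/2))*exp(2^(1/3)*z/2)


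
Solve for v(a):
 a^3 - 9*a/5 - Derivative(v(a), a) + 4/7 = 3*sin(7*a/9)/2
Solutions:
 v(a) = C1 + a^4/4 - 9*a^2/10 + 4*a/7 + 27*cos(7*a/9)/14


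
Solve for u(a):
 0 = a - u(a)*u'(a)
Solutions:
 u(a) = -sqrt(C1 + a^2)
 u(a) = sqrt(C1 + a^2)


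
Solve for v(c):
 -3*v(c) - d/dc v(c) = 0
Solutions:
 v(c) = C1*exp(-3*c)


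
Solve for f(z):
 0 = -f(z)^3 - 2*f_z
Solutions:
 f(z) = -sqrt(-1/(C1 - z))
 f(z) = sqrt(-1/(C1 - z))


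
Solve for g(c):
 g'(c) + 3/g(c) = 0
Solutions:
 g(c) = -sqrt(C1 - 6*c)
 g(c) = sqrt(C1 - 6*c)


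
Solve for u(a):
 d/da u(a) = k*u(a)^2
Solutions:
 u(a) = -1/(C1 + a*k)


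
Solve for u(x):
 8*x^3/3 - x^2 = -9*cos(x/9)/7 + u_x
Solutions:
 u(x) = C1 + 2*x^4/3 - x^3/3 + 81*sin(x/9)/7


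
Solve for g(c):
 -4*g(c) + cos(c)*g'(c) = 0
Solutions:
 g(c) = C1*(sin(c)^2 + 2*sin(c) + 1)/(sin(c)^2 - 2*sin(c) + 1)


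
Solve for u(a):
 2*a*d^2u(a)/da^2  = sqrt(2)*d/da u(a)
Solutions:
 u(a) = C1 + C2*a^(sqrt(2)/2 + 1)


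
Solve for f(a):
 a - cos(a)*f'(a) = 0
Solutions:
 f(a) = C1 + Integral(a/cos(a), a)


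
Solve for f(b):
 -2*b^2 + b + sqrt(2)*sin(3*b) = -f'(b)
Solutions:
 f(b) = C1 + 2*b^3/3 - b^2/2 + sqrt(2)*cos(3*b)/3


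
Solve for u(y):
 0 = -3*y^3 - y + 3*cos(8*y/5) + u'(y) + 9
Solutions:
 u(y) = C1 + 3*y^4/4 + y^2/2 - 9*y - 15*sin(8*y/5)/8


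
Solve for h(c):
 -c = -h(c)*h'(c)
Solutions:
 h(c) = -sqrt(C1 + c^2)
 h(c) = sqrt(C1 + c^2)


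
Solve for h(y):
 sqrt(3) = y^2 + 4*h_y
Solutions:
 h(y) = C1 - y^3/12 + sqrt(3)*y/4


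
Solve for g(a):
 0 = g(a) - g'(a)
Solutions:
 g(a) = C1*exp(a)


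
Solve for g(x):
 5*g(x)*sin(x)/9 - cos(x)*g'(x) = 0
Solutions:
 g(x) = C1/cos(x)^(5/9)


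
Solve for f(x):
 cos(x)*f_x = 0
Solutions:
 f(x) = C1


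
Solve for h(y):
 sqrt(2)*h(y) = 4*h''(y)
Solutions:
 h(y) = C1*exp(-2^(1/4)*y/2) + C2*exp(2^(1/4)*y/2)


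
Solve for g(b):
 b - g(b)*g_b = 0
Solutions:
 g(b) = -sqrt(C1 + b^2)
 g(b) = sqrt(C1 + b^2)


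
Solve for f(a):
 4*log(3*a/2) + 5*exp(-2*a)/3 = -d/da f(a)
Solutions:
 f(a) = C1 - 4*a*log(a) + 4*a*(-log(3) + log(2) + 1) + 5*exp(-2*a)/6


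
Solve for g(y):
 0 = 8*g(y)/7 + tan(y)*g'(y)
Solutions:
 g(y) = C1/sin(y)^(8/7)


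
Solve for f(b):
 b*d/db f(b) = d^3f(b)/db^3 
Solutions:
 f(b) = C1 + Integral(C2*airyai(b) + C3*airybi(b), b)


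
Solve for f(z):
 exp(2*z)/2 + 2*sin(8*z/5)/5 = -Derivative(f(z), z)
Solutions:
 f(z) = C1 - exp(2*z)/4 + cos(8*z/5)/4


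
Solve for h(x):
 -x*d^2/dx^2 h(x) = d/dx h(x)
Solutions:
 h(x) = C1 + C2*log(x)


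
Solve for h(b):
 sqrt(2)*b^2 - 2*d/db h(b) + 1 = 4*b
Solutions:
 h(b) = C1 + sqrt(2)*b^3/6 - b^2 + b/2


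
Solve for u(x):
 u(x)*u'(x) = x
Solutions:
 u(x) = -sqrt(C1 + x^2)
 u(x) = sqrt(C1 + x^2)


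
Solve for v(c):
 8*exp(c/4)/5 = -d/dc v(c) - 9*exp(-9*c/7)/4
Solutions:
 v(c) = C1 - 32*exp(c/4)/5 + 7*exp(-9*c/7)/4


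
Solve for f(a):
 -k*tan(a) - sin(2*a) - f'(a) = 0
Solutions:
 f(a) = C1 + k*log(cos(a)) + cos(2*a)/2


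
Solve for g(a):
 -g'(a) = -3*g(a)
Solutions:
 g(a) = C1*exp(3*a)


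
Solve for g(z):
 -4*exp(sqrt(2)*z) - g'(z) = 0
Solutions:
 g(z) = C1 - 2*sqrt(2)*exp(sqrt(2)*z)


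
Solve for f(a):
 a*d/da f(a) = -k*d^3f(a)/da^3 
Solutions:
 f(a) = C1 + Integral(C2*airyai(a*(-1/k)^(1/3)) + C3*airybi(a*(-1/k)^(1/3)), a)


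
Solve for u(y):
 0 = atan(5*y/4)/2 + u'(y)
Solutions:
 u(y) = C1 - y*atan(5*y/4)/2 + log(25*y^2 + 16)/5


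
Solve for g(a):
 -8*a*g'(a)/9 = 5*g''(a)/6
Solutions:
 g(a) = C1 + C2*erf(2*sqrt(30)*a/15)


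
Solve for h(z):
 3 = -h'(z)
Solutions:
 h(z) = C1 - 3*z


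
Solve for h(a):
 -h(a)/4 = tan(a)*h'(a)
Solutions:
 h(a) = C1/sin(a)^(1/4)


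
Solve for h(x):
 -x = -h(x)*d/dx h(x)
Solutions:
 h(x) = -sqrt(C1 + x^2)
 h(x) = sqrt(C1 + x^2)


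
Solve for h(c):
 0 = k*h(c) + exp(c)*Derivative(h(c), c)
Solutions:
 h(c) = C1*exp(k*exp(-c))


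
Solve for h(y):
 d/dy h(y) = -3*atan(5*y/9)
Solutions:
 h(y) = C1 - 3*y*atan(5*y/9) + 27*log(25*y^2 + 81)/10


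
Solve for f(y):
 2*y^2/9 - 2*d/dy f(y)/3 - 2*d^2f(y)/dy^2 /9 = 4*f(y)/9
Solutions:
 f(y) = C1*exp(-2*y) + C2*exp(-y) + y^2/2 - 3*y/2 + 7/4


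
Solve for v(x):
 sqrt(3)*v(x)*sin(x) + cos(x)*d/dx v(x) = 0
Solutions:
 v(x) = C1*cos(x)^(sqrt(3))


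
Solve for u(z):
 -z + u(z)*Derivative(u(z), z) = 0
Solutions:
 u(z) = -sqrt(C1 + z^2)
 u(z) = sqrt(C1 + z^2)


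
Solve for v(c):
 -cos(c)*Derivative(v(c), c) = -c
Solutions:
 v(c) = C1 + Integral(c/cos(c), c)


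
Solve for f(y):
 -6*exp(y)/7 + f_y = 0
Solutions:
 f(y) = C1 + 6*exp(y)/7


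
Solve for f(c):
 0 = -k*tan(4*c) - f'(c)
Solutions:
 f(c) = C1 + k*log(cos(4*c))/4


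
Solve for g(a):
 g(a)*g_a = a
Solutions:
 g(a) = -sqrt(C1 + a^2)
 g(a) = sqrt(C1 + a^2)


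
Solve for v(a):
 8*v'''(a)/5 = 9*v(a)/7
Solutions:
 v(a) = C3*exp(45^(1/3)*7^(2/3)*a/14) + (C1*sin(3*3^(1/6)*5^(1/3)*7^(2/3)*a/28) + C2*cos(3*3^(1/6)*5^(1/3)*7^(2/3)*a/28))*exp(-45^(1/3)*7^(2/3)*a/28)


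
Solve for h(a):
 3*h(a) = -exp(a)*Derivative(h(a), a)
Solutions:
 h(a) = C1*exp(3*exp(-a))


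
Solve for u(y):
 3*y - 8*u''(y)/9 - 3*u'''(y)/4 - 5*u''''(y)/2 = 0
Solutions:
 u(y) = C1 + C2*y + 9*y^3/16 - 729*y^2/512 + (C3*sin(sqrt(1199)*y/60) + C4*cos(sqrt(1199)*y/60))*exp(-3*y/20)


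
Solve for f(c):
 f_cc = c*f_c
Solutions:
 f(c) = C1 + C2*erfi(sqrt(2)*c/2)


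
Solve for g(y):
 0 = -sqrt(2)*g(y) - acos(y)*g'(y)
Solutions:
 g(y) = C1*exp(-sqrt(2)*Integral(1/acos(y), y))


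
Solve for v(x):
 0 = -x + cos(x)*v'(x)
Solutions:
 v(x) = C1 + Integral(x/cos(x), x)


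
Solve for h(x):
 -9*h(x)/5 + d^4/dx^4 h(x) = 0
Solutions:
 h(x) = C1*exp(-sqrt(3)*5^(3/4)*x/5) + C2*exp(sqrt(3)*5^(3/4)*x/5) + C3*sin(sqrt(3)*5^(3/4)*x/5) + C4*cos(sqrt(3)*5^(3/4)*x/5)


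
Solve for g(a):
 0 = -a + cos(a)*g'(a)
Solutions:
 g(a) = C1 + Integral(a/cos(a), a)


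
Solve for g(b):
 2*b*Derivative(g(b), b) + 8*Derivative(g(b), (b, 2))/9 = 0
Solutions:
 g(b) = C1 + C2*erf(3*sqrt(2)*b/4)


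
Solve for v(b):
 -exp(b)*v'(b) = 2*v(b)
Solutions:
 v(b) = C1*exp(2*exp(-b))


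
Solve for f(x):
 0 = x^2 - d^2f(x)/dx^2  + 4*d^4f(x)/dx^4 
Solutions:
 f(x) = C1 + C2*x + C3*exp(-x/2) + C4*exp(x/2) + x^4/12 + 4*x^2


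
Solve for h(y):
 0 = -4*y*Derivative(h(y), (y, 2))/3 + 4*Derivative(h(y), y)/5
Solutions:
 h(y) = C1 + C2*y^(8/5)


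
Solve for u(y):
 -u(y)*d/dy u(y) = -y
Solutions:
 u(y) = -sqrt(C1 + y^2)
 u(y) = sqrt(C1 + y^2)


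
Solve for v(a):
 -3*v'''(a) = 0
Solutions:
 v(a) = C1 + C2*a + C3*a^2


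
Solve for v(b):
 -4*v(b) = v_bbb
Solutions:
 v(b) = C3*exp(-2^(2/3)*b) + (C1*sin(2^(2/3)*sqrt(3)*b/2) + C2*cos(2^(2/3)*sqrt(3)*b/2))*exp(2^(2/3)*b/2)


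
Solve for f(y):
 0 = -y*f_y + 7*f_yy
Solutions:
 f(y) = C1 + C2*erfi(sqrt(14)*y/14)


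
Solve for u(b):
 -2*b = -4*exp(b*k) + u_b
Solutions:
 u(b) = C1 - b^2 + 4*exp(b*k)/k


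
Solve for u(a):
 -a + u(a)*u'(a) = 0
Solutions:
 u(a) = -sqrt(C1 + a^2)
 u(a) = sqrt(C1 + a^2)
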